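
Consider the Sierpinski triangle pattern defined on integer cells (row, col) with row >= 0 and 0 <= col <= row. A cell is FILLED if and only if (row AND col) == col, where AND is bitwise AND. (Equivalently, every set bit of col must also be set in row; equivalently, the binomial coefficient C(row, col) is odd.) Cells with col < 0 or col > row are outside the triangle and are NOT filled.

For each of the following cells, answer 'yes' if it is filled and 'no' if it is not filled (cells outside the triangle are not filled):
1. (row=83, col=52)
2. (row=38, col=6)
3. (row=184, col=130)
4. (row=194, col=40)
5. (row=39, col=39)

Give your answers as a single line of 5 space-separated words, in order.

Answer: no yes no no yes

Derivation:
(83,52): row=0b1010011, col=0b110100, row AND col = 0b10000 = 16; 16 != 52 -> empty
(38,6): row=0b100110, col=0b110, row AND col = 0b110 = 6; 6 == 6 -> filled
(184,130): row=0b10111000, col=0b10000010, row AND col = 0b10000000 = 128; 128 != 130 -> empty
(194,40): row=0b11000010, col=0b101000, row AND col = 0b0 = 0; 0 != 40 -> empty
(39,39): row=0b100111, col=0b100111, row AND col = 0b100111 = 39; 39 == 39 -> filled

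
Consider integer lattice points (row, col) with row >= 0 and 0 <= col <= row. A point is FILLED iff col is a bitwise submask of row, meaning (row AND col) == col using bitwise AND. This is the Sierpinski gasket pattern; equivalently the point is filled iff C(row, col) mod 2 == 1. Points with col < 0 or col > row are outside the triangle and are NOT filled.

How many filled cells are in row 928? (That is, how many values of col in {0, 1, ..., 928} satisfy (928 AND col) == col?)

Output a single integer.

928 in binary = 1110100000
popcount(928) = number of 1-bits in 1110100000 = 4
A col c satisfies (928 AND c) == c iff every set bit of c is also set in 928; each of the 4 set bits of 928 can independently be on or off in c.
count = 2^4 = 16

Answer: 16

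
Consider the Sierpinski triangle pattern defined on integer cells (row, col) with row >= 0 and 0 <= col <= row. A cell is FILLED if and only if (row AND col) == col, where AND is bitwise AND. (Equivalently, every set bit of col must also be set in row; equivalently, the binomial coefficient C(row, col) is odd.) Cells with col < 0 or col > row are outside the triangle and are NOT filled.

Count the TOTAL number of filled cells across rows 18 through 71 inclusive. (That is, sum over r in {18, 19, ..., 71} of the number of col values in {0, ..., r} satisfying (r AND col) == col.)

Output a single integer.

r18=10010 pc2: +4 =4
r19=10011 pc3: +8 =12
r20=10100 pc2: +4 =16
r21=10101 pc3: +8 =24
r22=10110 pc3: +8 =32
r23=10111 pc4: +16 =48
r24=11000 pc2: +4 =52
r25=11001 pc3: +8 =60
r26=11010 pc3: +8 =68
r27=11011 pc4: +16 =84
r28=11100 pc3: +8 =92
r29=11101 pc4: +16 =108
r30=11110 pc4: +16 =124
r31=11111 pc5: +32 =156
r32=100000 pc1: +2 =158
r33=100001 pc2: +4 =162
r34=100010 pc2: +4 =166
r35=100011 pc3: +8 =174
r36=100100 pc2: +4 =178
r37=100101 pc3: +8 =186
r38=100110 pc3: +8 =194
r39=100111 pc4: +16 =210
r40=101000 pc2: +4 =214
r41=101001 pc3: +8 =222
r42=101010 pc3: +8 =230
r43=101011 pc4: +16 =246
r44=101100 pc3: +8 =254
r45=101101 pc4: +16 =270
r46=101110 pc4: +16 =286
r47=101111 pc5: +32 =318
r48=110000 pc2: +4 =322
r49=110001 pc3: +8 =330
r50=110010 pc3: +8 =338
r51=110011 pc4: +16 =354
r52=110100 pc3: +8 =362
r53=110101 pc4: +16 =378
r54=110110 pc4: +16 =394
r55=110111 pc5: +32 =426
r56=111000 pc3: +8 =434
r57=111001 pc4: +16 =450
r58=111010 pc4: +16 =466
r59=111011 pc5: +32 =498
r60=111100 pc4: +16 =514
r61=111101 pc5: +32 =546
r62=111110 pc5: +32 =578
r63=111111 pc6: +64 =642
r64=1000000 pc1: +2 =644
r65=1000001 pc2: +4 =648
r66=1000010 pc2: +4 =652
r67=1000011 pc3: +8 =660
r68=1000100 pc2: +4 =664
r69=1000101 pc3: +8 =672
r70=1000110 pc3: +8 =680
r71=1000111 pc4: +16 =696

Answer: 696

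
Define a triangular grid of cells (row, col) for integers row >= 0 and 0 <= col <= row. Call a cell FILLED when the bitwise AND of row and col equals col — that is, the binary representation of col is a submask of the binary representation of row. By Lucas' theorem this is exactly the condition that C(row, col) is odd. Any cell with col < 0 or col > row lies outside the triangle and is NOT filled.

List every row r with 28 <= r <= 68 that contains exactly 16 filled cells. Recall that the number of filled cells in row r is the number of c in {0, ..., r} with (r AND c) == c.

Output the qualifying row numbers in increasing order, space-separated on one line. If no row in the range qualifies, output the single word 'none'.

Row r has 2^popcount(r) filled cells, so we need popcount(r) = log2(16) = 4.
Scan r = 28..68 and keep those with exactly 4 one-bits:
r=28=11100 popcount=3 -> skip
r=29=11101 popcount=4 -> KEEP
r=30=11110 popcount=4 -> KEEP
r=31=11111 popcount=5 -> skip
r=32=100000 popcount=1 -> skip
r=33=100001 popcount=2 -> skip
r=34=100010 popcount=2 -> skip
r=35=100011 popcount=3 -> skip
r=36=100100 popcount=2 -> skip
r=37=100101 popcount=3 -> skip
r=38=100110 popcount=3 -> skip
r=39=100111 popcount=4 -> KEEP
r=40=101000 popcount=2 -> skip
r=41=101001 popcount=3 -> skip
r=42=101010 popcount=3 -> skip
r=43=101011 popcount=4 -> KEEP
r=44=101100 popcount=3 -> skip
r=45=101101 popcount=4 -> KEEP
r=46=101110 popcount=4 -> KEEP
r=47=101111 popcount=5 -> skip
r=48=110000 popcount=2 -> skip
r=49=110001 popcount=3 -> skip
r=50=110010 popcount=3 -> skip
r=51=110011 popcount=4 -> KEEP
r=52=110100 popcount=3 -> skip
r=53=110101 popcount=4 -> KEEP
r=54=110110 popcount=4 -> KEEP
r=55=110111 popcount=5 -> skip
r=56=111000 popcount=3 -> skip
r=57=111001 popcount=4 -> KEEP
r=58=111010 popcount=4 -> KEEP
r=59=111011 popcount=5 -> skip
r=60=111100 popcount=4 -> KEEP
r=61=111101 popcount=5 -> skip
r=62=111110 popcount=5 -> skip
r=63=111111 popcount=6 -> skip
r=64=1000000 popcount=1 -> skip
r=65=1000001 popcount=2 -> skip
r=66=1000010 popcount=2 -> skip
r=67=1000011 popcount=3 -> skip
r=68=1000100 popcount=2 -> skip
Kept rows: 29 30 39 43 45 46 51 53 54 57 58 60

Answer: 29 30 39 43 45 46 51 53 54 57 58 60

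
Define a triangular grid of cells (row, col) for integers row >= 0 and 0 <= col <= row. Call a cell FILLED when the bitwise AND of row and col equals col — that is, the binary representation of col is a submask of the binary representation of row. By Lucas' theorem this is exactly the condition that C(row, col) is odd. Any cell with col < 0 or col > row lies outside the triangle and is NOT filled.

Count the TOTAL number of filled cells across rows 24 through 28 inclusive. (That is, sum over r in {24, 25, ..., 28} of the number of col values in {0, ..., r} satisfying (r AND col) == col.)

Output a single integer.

r24=11000 pc2: +4 =4
r25=11001 pc3: +8 =12
r26=11010 pc3: +8 =20
r27=11011 pc4: +16 =36
r28=11100 pc3: +8 =44

Answer: 44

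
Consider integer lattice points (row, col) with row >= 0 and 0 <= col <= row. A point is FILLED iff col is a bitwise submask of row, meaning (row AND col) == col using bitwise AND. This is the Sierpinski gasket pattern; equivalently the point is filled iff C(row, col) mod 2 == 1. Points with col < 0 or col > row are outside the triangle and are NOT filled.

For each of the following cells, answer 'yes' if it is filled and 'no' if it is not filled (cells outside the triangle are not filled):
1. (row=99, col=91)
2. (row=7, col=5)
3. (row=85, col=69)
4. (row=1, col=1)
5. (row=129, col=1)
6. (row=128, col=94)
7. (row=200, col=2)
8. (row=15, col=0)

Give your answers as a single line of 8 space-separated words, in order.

(99,91): row=0b1100011, col=0b1011011, row AND col = 0b1000011 = 67; 67 != 91 -> empty
(7,5): row=0b111, col=0b101, row AND col = 0b101 = 5; 5 == 5 -> filled
(85,69): row=0b1010101, col=0b1000101, row AND col = 0b1000101 = 69; 69 == 69 -> filled
(1,1): row=0b1, col=0b1, row AND col = 0b1 = 1; 1 == 1 -> filled
(129,1): row=0b10000001, col=0b1, row AND col = 0b1 = 1; 1 == 1 -> filled
(128,94): row=0b10000000, col=0b1011110, row AND col = 0b0 = 0; 0 != 94 -> empty
(200,2): row=0b11001000, col=0b10, row AND col = 0b0 = 0; 0 != 2 -> empty
(15,0): row=0b1111, col=0b0, row AND col = 0b0 = 0; 0 == 0 -> filled

Answer: no yes yes yes yes no no yes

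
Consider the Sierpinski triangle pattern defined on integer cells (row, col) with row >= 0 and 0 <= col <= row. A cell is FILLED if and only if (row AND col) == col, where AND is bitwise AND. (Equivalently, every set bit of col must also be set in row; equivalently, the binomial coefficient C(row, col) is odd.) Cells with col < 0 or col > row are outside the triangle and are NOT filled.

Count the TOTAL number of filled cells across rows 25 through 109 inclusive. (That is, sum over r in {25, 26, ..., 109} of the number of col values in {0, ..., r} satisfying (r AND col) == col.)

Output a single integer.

r25=11001 pc3: +8 =8
r26=11010 pc3: +8 =16
r27=11011 pc4: +16 =32
r28=11100 pc3: +8 =40
r29=11101 pc4: +16 =56
r30=11110 pc4: +16 =72
r31=11111 pc5: +32 =104
r32=100000 pc1: +2 =106
r33=100001 pc2: +4 =110
r34=100010 pc2: +4 =114
r35=100011 pc3: +8 =122
r36=100100 pc2: +4 =126
r37=100101 pc3: +8 =134
r38=100110 pc3: +8 =142
r39=100111 pc4: +16 =158
r40=101000 pc2: +4 =162
r41=101001 pc3: +8 =170
r42=101010 pc3: +8 =178
r43=101011 pc4: +16 =194
r44=101100 pc3: +8 =202
r45=101101 pc4: +16 =218
r46=101110 pc4: +16 =234
r47=101111 pc5: +32 =266
r48=110000 pc2: +4 =270
r49=110001 pc3: +8 =278
r50=110010 pc3: +8 =286
r51=110011 pc4: +16 =302
r52=110100 pc3: +8 =310
r53=110101 pc4: +16 =326
r54=110110 pc4: +16 =342
r55=110111 pc5: +32 =374
r56=111000 pc3: +8 =382
r57=111001 pc4: +16 =398
r58=111010 pc4: +16 =414
r59=111011 pc5: +32 =446
r60=111100 pc4: +16 =462
r61=111101 pc5: +32 =494
r62=111110 pc5: +32 =526
r63=111111 pc6: +64 =590
r64=1000000 pc1: +2 =592
r65=1000001 pc2: +4 =596
r66=1000010 pc2: +4 =600
r67=1000011 pc3: +8 =608
r68=1000100 pc2: +4 =612
r69=1000101 pc3: +8 =620
r70=1000110 pc3: +8 =628
r71=1000111 pc4: +16 =644
r72=1001000 pc2: +4 =648
r73=1001001 pc3: +8 =656
r74=1001010 pc3: +8 =664
r75=1001011 pc4: +16 =680
r76=1001100 pc3: +8 =688
r77=1001101 pc4: +16 =704
r78=1001110 pc4: +16 =720
r79=1001111 pc5: +32 =752
r80=1010000 pc2: +4 =756
r81=1010001 pc3: +8 =764
r82=1010010 pc3: +8 =772
r83=1010011 pc4: +16 =788
r84=1010100 pc3: +8 =796
r85=1010101 pc4: +16 =812
r86=1010110 pc4: +16 =828
r87=1010111 pc5: +32 =860
r88=1011000 pc3: +8 =868
r89=1011001 pc4: +16 =884
r90=1011010 pc4: +16 =900
r91=1011011 pc5: +32 =932
r92=1011100 pc4: +16 =948
r93=1011101 pc5: +32 =980
r94=1011110 pc5: +32 =1012
r95=1011111 pc6: +64 =1076
r96=1100000 pc2: +4 =1080
r97=1100001 pc3: +8 =1088
r98=1100010 pc3: +8 =1096
r99=1100011 pc4: +16 =1112
r100=1100100 pc3: +8 =1120
r101=1100101 pc4: +16 =1136
r102=1100110 pc4: +16 =1152
r103=1100111 pc5: +32 =1184
r104=1101000 pc3: +8 =1192
r105=1101001 pc4: +16 =1208
r106=1101010 pc4: +16 =1224
r107=1101011 pc5: +32 =1256
r108=1101100 pc4: +16 =1272
r109=1101101 pc5: +32 =1304

Answer: 1304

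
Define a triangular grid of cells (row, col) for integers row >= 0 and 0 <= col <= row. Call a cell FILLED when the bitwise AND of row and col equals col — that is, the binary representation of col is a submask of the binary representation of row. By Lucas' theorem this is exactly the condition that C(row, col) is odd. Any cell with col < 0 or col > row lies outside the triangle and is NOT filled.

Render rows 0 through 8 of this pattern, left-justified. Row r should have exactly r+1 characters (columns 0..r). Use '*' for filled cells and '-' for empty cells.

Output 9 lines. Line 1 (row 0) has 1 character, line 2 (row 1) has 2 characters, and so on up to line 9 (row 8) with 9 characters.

r0=0: *
r1=1: **
r2=10: *-*
r3=11: ****
r4=100: *---*
r5=101: **--**
r6=110: *-*-*-*
r7=111: ********
r8=1000: *-------*

Answer: *
**
*-*
****
*---*
**--**
*-*-*-*
********
*-------*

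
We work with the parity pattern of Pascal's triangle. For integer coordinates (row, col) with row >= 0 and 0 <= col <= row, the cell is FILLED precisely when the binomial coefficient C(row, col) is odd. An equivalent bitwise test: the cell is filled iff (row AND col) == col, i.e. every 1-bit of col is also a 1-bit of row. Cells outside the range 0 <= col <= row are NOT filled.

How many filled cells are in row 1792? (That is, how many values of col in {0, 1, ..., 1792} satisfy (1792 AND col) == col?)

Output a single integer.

Answer: 8

Derivation:
1792 in binary = 11100000000
popcount(1792) = number of 1-bits in 11100000000 = 3
A col c satisfies (1792 AND c) == c iff every set bit of c is also set in 1792; each of the 3 set bits of 1792 can independently be on or off in c.
count = 2^3 = 8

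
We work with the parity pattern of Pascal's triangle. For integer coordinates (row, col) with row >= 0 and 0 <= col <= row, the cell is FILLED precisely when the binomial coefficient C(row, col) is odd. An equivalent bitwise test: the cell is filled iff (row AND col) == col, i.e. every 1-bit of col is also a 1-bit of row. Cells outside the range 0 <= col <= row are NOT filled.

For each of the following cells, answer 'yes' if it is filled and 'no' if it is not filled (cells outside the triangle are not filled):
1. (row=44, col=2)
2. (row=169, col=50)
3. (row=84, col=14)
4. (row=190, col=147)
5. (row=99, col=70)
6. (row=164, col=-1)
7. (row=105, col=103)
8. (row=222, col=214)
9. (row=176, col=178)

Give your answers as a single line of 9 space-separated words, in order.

(44,2): row=0b101100, col=0b10, row AND col = 0b0 = 0; 0 != 2 -> empty
(169,50): row=0b10101001, col=0b110010, row AND col = 0b100000 = 32; 32 != 50 -> empty
(84,14): row=0b1010100, col=0b1110, row AND col = 0b100 = 4; 4 != 14 -> empty
(190,147): row=0b10111110, col=0b10010011, row AND col = 0b10010010 = 146; 146 != 147 -> empty
(99,70): row=0b1100011, col=0b1000110, row AND col = 0b1000010 = 66; 66 != 70 -> empty
(164,-1): col outside [0, 164] -> not filled
(105,103): row=0b1101001, col=0b1100111, row AND col = 0b1100001 = 97; 97 != 103 -> empty
(222,214): row=0b11011110, col=0b11010110, row AND col = 0b11010110 = 214; 214 == 214 -> filled
(176,178): col outside [0, 176] -> not filled

Answer: no no no no no no no yes no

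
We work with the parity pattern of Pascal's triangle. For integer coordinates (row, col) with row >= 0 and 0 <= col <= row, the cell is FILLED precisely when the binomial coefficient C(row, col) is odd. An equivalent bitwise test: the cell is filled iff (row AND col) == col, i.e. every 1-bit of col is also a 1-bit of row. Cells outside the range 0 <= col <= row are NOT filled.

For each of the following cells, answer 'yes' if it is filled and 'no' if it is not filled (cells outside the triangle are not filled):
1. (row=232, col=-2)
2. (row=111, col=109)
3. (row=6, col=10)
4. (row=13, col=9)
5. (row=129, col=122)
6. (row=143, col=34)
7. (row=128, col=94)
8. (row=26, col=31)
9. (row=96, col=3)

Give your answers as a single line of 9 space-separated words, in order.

(232,-2): col outside [0, 232] -> not filled
(111,109): row=0b1101111, col=0b1101101, row AND col = 0b1101101 = 109; 109 == 109 -> filled
(6,10): col outside [0, 6] -> not filled
(13,9): row=0b1101, col=0b1001, row AND col = 0b1001 = 9; 9 == 9 -> filled
(129,122): row=0b10000001, col=0b1111010, row AND col = 0b0 = 0; 0 != 122 -> empty
(143,34): row=0b10001111, col=0b100010, row AND col = 0b10 = 2; 2 != 34 -> empty
(128,94): row=0b10000000, col=0b1011110, row AND col = 0b0 = 0; 0 != 94 -> empty
(26,31): col outside [0, 26] -> not filled
(96,3): row=0b1100000, col=0b11, row AND col = 0b0 = 0; 0 != 3 -> empty

Answer: no yes no yes no no no no no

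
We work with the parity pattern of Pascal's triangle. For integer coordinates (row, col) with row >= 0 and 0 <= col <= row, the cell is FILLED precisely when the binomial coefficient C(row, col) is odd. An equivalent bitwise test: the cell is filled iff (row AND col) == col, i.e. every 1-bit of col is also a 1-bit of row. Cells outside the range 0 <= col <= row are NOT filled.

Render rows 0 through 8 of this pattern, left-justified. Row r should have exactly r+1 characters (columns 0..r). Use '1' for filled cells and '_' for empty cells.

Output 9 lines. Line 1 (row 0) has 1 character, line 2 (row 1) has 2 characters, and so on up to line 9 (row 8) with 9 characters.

r0=0: 1
r1=1: 11
r2=10: 1_1
r3=11: 1111
r4=100: 1___1
r5=101: 11__11
r6=110: 1_1_1_1
r7=111: 11111111
r8=1000: 1_______1

Answer: 1
11
1_1
1111
1___1
11__11
1_1_1_1
11111111
1_______1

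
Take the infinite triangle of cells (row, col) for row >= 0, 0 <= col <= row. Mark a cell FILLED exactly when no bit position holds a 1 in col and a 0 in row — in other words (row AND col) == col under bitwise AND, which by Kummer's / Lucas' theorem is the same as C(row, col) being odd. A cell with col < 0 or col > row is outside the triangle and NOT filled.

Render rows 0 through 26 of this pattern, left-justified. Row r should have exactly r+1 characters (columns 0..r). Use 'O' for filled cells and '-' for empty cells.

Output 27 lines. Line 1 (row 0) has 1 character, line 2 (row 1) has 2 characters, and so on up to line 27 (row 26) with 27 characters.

Answer: O
OO
O-O
OOOO
O---O
OO--OO
O-O-O-O
OOOOOOOO
O-------O
OO------OO
O-O-----O-O
OOOO----OOOO
O---O---O---O
OO--OO--OO--OO
O-O-O-O-O-O-O-O
OOOOOOOOOOOOOOOO
O---------------O
OO--------------OO
O-O-------------O-O
OOOO------------OOOO
O---O-----------O---O
OO--OO----------OO--OO
O-O-O-O---------O-O-O-O
OOOOOOOO--------OOOOOOOO
O-------O-------O-------O
OO------OO------OO------OO
O-O-----O-O-----O-O-----O-O

Derivation:
r0=0: O
r1=1: OO
r2=10: O-O
r3=11: OOOO
r4=100: O---O
r5=101: OO--OO
r6=110: O-O-O-O
r7=111: OOOOOOOO
r8=1000: O-------O
r9=1001: OO------OO
r10=1010: O-O-----O-O
r11=1011: OOOO----OOOO
r12=1100: O---O---O---O
r13=1101: OO--OO--OO--OO
r14=1110: O-O-O-O-O-O-O-O
r15=1111: OOOOOOOOOOOOOOOO
r16=10000: O---------------O
r17=10001: OO--------------OO
r18=10010: O-O-------------O-O
r19=10011: OOOO------------OOOO
r20=10100: O---O-----------O---O
r21=10101: OO--OO----------OO--OO
r22=10110: O-O-O-O---------O-O-O-O
r23=10111: OOOOOOOO--------OOOOOOOO
r24=11000: O-------O-------O-------O
r25=11001: OO------OO------OO------OO
r26=11010: O-O-----O-O-----O-O-----O-O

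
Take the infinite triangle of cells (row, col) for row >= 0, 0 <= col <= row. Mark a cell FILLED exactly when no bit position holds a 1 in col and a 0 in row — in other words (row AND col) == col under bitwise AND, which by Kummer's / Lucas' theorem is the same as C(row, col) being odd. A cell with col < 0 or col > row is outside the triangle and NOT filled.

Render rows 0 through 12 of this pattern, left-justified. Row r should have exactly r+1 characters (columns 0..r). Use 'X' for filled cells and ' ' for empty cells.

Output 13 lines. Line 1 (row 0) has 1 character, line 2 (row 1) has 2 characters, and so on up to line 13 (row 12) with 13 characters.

Answer: X
XX
X X
XXXX
X   X
XX  XX
X X X X
XXXXXXXX
X       X
XX      XX
X X     X X
XXXX    XXXX
X   X   X   X

Derivation:
r0=0: X
r1=1: XX
r2=10: X X
r3=11: XXXX
r4=100: X   X
r5=101: XX  XX
r6=110: X X X X
r7=111: XXXXXXXX
r8=1000: X       X
r9=1001: XX      XX
r10=1010: X X     X X
r11=1011: XXXX    XXXX
r12=1100: X   X   X   X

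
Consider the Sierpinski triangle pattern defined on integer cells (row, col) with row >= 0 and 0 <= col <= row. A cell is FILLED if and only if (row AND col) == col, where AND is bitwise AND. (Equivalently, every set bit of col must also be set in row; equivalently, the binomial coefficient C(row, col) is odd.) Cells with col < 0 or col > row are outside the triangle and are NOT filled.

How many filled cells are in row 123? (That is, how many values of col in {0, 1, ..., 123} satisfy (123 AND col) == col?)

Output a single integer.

Answer: 64

Derivation:
123 in binary = 1111011
popcount(123) = number of 1-bits in 1111011 = 6
A col c satisfies (123 AND c) == c iff every set bit of c is also set in 123; each of the 6 set bits of 123 can independently be on or off in c.
count = 2^6 = 64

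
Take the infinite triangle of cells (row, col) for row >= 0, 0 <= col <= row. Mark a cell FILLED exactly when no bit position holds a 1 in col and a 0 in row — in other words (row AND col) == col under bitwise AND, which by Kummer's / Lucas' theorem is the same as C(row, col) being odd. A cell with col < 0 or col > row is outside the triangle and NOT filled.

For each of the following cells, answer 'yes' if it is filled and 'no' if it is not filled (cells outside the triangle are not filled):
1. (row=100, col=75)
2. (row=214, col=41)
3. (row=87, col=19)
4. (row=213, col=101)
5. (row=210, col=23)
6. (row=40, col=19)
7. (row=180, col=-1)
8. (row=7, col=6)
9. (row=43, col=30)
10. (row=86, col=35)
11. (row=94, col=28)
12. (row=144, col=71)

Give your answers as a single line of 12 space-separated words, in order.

(100,75): row=0b1100100, col=0b1001011, row AND col = 0b1000000 = 64; 64 != 75 -> empty
(214,41): row=0b11010110, col=0b101001, row AND col = 0b0 = 0; 0 != 41 -> empty
(87,19): row=0b1010111, col=0b10011, row AND col = 0b10011 = 19; 19 == 19 -> filled
(213,101): row=0b11010101, col=0b1100101, row AND col = 0b1000101 = 69; 69 != 101 -> empty
(210,23): row=0b11010010, col=0b10111, row AND col = 0b10010 = 18; 18 != 23 -> empty
(40,19): row=0b101000, col=0b10011, row AND col = 0b0 = 0; 0 != 19 -> empty
(180,-1): col outside [0, 180] -> not filled
(7,6): row=0b111, col=0b110, row AND col = 0b110 = 6; 6 == 6 -> filled
(43,30): row=0b101011, col=0b11110, row AND col = 0b1010 = 10; 10 != 30 -> empty
(86,35): row=0b1010110, col=0b100011, row AND col = 0b10 = 2; 2 != 35 -> empty
(94,28): row=0b1011110, col=0b11100, row AND col = 0b11100 = 28; 28 == 28 -> filled
(144,71): row=0b10010000, col=0b1000111, row AND col = 0b0 = 0; 0 != 71 -> empty

Answer: no no yes no no no no yes no no yes no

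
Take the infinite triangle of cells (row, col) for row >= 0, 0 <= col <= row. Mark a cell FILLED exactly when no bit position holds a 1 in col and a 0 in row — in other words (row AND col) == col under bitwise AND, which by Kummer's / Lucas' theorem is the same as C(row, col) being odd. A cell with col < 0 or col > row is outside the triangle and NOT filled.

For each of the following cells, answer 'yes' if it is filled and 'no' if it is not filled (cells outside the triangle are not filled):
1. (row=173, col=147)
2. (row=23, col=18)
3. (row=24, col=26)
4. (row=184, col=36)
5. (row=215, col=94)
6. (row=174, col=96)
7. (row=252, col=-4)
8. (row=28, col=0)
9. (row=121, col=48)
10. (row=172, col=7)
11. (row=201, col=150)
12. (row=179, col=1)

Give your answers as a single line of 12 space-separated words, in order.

Answer: no yes no no no no no yes yes no no yes

Derivation:
(173,147): row=0b10101101, col=0b10010011, row AND col = 0b10000001 = 129; 129 != 147 -> empty
(23,18): row=0b10111, col=0b10010, row AND col = 0b10010 = 18; 18 == 18 -> filled
(24,26): col outside [0, 24] -> not filled
(184,36): row=0b10111000, col=0b100100, row AND col = 0b100000 = 32; 32 != 36 -> empty
(215,94): row=0b11010111, col=0b1011110, row AND col = 0b1010110 = 86; 86 != 94 -> empty
(174,96): row=0b10101110, col=0b1100000, row AND col = 0b100000 = 32; 32 != 96 -> empty
(252,-4): col outside [0, 252] -> not filled
(28,0): row=0b11100, col=0b0, row AND col = 0b0 = 0; 0 == 0 -> filled
(121,48): row=0b1111001, col=0b110000, row AND col = 0b110000 = 48; 48 == 48 -> filled
(172,7): row=0b10101100, col=0b111, row AND col = 0b100 = 4; 4 != 7 -> empty
(201,150): row=0b11001001, col=0b10010110, row AND col = 0b10000000 = 128; 128 != 150 -> empty
(179,1): row=0b10110011, col=0b1, row AND col = 0b1 = 1; 1 == 1 -> filled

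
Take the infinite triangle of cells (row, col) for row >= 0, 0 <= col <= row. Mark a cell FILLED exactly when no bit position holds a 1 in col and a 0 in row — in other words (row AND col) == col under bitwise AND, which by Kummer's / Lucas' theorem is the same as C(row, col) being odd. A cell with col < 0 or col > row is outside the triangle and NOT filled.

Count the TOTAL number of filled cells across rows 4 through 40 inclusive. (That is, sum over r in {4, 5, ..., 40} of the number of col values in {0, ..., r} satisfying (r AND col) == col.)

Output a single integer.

Answer: 292

Derivation:
r4=100 pc1: +2 =2
r5=101 pc2: +4 =6
r6=110 pc2: +4 =10
r7=111 pc3: +8 =18
r8=1000 pc1: +2 =20
r9=1001 pc2: +4 =24
r10=1010 pc2: +4 =28
r11=1011 pc3: +8 =36
r12=1100 pc2: +4 =40
r13=1101 pc3: +8 =48
r14=1110 pc3: +8 =56
r15=1111 pc4: +16 =72
r16=10000 pc1: +2 =74
r17=10001 pc2: +4 =78
r18=10010 pc2: +4 =82
r19=10011 pc3: +8 =90
r20=10100 pc2: +4 =94
r21=10101 pc3: +8 =102
r22=10110 pc3: +8 =110
r23=10111 pc4: +16 =126
r24=11000 pc2: +4 =130
r25=11001 pc3: +8 =138
r26=11010 pc3: +8 =146
r27=11011 pc4: +16 =162
r28=11100 pc3: +8 =170
r29=11101 pc4: +16 =186
r30=11110 pc4: +16 =202
r31=11111 pc5: +32 =234
r32=100000 pc1: +2 =236
r33=100001 pc2: +4 =240
r34=100010 pc2: +4 =244
r35=100011 pc3: +8 =252
r36=100100 pc2: +4 =256
r37=100101 pc3: +8 =264
r38=100110 pc3: +8 =272
r39=100111 pc4: +16 =288
r40=101000 pc2: +4 =292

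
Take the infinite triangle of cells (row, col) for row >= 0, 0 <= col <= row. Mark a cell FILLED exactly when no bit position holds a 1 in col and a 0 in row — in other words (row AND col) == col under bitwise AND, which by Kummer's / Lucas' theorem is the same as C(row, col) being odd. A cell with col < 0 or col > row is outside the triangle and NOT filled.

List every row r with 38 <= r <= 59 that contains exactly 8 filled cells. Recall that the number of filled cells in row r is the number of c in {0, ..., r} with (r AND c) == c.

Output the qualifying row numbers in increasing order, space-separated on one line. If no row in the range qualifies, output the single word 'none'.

Answer: 38 41 42 44 49 50 52 56

Derivation:
Row r has 2^popcount(r) filled cells, so we need popcount(r) = log2(8) = 3.
Scan r = 38..59 and keep those with exactly 3 one-bits:
r=38=100110 popcount=3 -> KEEP
r=39=100111 popcount=4 -> skip
r=40=101000 popcount=2 -> skip
r=41=101001 popcount=3 -> KEEP
r=42=101010 popcount=3 -> KEEP
r=43=101011 popcount=4 -> skip
r=44=101100 popcount=3 -> KEEP
r=45=101101 popcount=4 -> skip
r=46=101110 popcount=4 -> skip
r=47=101111 popcount=5 -> skip
r=48=110000 popcount=2 -> skip
r=49=110001 popcount=3 -> KEEP
r=50=110010 popcount=3 -> KEEP
r=51=110011 popcount=4 -> skip
r=52=110100 popcount=3 -> KEEP
r=53=110101 popcount=4 -> skip
r=54=110110 popcount=4 -> skip
r=55=110111 popcount=5 -> skip
r=56=111000 popcount=3 -> KEEP
r=57=111001 popcount=4 -> skip
r=58=111010 popcount=4 -> skip
r=59=111011 popcount=5 -> skip
Kept rows: 38 41 42 44 49 50 52 56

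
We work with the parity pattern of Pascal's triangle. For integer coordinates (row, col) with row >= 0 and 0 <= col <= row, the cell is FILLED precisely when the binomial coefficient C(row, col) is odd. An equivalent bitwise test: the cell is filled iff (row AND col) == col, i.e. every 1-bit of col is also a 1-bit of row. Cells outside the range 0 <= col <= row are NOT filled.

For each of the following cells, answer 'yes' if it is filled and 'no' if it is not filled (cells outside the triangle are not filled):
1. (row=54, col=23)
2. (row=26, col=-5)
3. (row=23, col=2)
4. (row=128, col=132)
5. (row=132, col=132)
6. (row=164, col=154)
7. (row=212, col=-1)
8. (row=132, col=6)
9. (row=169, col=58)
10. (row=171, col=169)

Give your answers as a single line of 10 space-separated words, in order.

(54,23): row=0b110110, col=0b10111, row AND col = 0b10110 = 22; 22 != 23 -> empty
(26,-5): col outside [0, 26] -> not filled
(23,2): row=0b10111, col=0b10, row AND col = 0b10 = 2; 2 == 2 -> filled
(128,132): col outside [0, 128] -> not filled
(132,132): row=0b10000100, col=0b10000100, row AND col = 0b10000100 = 132; 132 == 132 -> filled
(164,154): row=0b10100100, col=0b10011010, row AND col = 0b10000000 = 128; 128 != 154 -> empty
(212,-1): col outside [0, 212] -> not filled
(132,6): row=0b10000100, col=0b110, row AND col = 0b100 = 4; 4 != 6 -> empty
(169,58): row=0b10101001, col=0b111010, row AND col = 0b101000 = 40; 40 != 58 -> empty
(171,169): row=0b10101011, col=0b10101001, row AND col = 0b10101001 = 169; 169 == 169 -> filled

Answer: no no yes no yes no no no no yes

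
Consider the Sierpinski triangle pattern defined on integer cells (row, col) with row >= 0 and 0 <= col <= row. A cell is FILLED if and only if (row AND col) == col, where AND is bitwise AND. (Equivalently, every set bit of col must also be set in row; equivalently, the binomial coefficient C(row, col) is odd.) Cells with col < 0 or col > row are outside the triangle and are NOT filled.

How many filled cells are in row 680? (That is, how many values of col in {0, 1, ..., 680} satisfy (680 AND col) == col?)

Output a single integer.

680 in binary = 1010101000
popcount(680) = number of 1-bits in 1010101000 = 4
A col c satisfies (680 AND c) == c iff every set bit of c is also set in 680; each of the 4 set bits of 680 can independently be on or off in c.
count = 2^4 = 16

Answer: 16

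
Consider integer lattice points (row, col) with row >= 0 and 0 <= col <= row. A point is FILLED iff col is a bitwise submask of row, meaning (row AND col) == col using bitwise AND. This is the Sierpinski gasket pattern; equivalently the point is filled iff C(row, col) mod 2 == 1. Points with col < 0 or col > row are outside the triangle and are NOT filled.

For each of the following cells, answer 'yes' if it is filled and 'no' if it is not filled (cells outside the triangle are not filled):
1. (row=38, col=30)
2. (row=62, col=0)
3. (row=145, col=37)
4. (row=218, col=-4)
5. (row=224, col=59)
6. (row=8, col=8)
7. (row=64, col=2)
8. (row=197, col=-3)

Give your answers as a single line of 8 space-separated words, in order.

Answer: no yes no no no yes no no

Derivation:
(38,30): row=0b100110, col=0b11110, row AND col = 0b110 = 6; 6 != 30 -> empty
(62,0): row=0b111110, col=0b0, row AND col = 0b0 = 0; 0 == 0 -> filled
(145,37): row=0b10010001, col=0b100101, row AND col = 0b1 = 1; 1 != 37 -> empty
(218,-4): col outside [0, 218] -> not filled
(224,59): row=0b11100000, col=0b111011, row AND col = 0b100000 = 32; 32 != 59 -> empty
(8,8): row=0b1000, col=0b1000, row AND col = 0b1000 = 8; 8 == 8 -> filled
(64,2): row=0b1000000, col=0b10, row AND col = 0b0 = 0; 0 != 2 -> empty
(197,-3): col outside [0, 197] -> not filled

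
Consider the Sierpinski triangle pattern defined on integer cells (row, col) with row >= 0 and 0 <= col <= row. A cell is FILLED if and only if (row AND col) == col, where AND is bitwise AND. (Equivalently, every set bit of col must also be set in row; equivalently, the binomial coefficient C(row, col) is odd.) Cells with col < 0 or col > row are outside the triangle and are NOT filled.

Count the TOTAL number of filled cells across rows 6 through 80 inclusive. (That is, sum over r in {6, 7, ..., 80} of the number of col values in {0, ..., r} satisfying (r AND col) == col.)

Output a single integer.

Answer: 880

Derivation:
r6=110 pc2: +4 =4
r7=111 pc3: +8 =12
r8=1000 pc1: +2 =14
r9=1001 pc2: +4 =18
r10=1010 pc2: +4 =22
r11=1011 pc3: +8 =30
r12=1100 pc2: +4 =34
r13=1101 pc3: +8 =42
r14=1110 pc3: +8 =50
r15=1111 pc4: +16 =66
r16=10000 pc1: +2 =68
r17=10001 pc2: +4 =72
r18=10010 pc2: +4 =76
r19=10011 pc3: +8 =84
r20=10100 pc2: +4 =88
r21=10101 pc3: +8 =96
r22=10110 pc3: +8 =104
r23=10111 pc4: +16 =120
r24=11000 pc2: +4 =124
r25=11001 pc3: +8 =132
r26=11010 pc3: +8 =140
r27=11011 pc4: +16 =156
r28=11100 pc3: +8 =164
r29=11101 pc4: +16 =180
r30=11110 pc4: +16 =196
r31=11111 pc5: +32 =228
r32=100000 pc1: +2 =230
r33=100001 pc2: +4 =234
r34=100010 pc2: +4 =238
r35=100011 pc3: +8 =246
r36=100100 pc2: +4 =250
r37=100101 pc3: +8 =258
r38=100110 pc3: +8 =266
r39=100111 pc4: +16 =282
r40=101000 pc2: +4 =286
r41=101001 pc3: +8 =294
r42=101010 pc3: +8 =302
r43=101011 pc4: +16 =318
r44=101100 pc3: +8 =326
r45=101101 pc4: +16 =342
r46=101110 pc4: +16 =358
r47=101111 pc5: +32 =390
r48=110000 pc2: +4 =394
r49=110001 pc3: +8 =402
r50=110010 pc3: +8 =410
r51=110011 pc4: +16 =426
r52=110100 pc3: +8 =434
r53=110101 pc4: +16 =450
r54=110110 pc4: +16 =466
r55=110111 pc5: +32 =498
r56=111000 pc3: +8 =506
r57=111001 pc4: +16 =522
r58=111010 pc4: +16 =538
r59=111011 pc5: +32 =570
r60=111100 pc4: +16 =586
r61=111101 pc5: +32 =618
r62=111110 pc5: +32 =650
r63=111111 pc6: +64 =714
r64=1000000 pc1: +2 =716
r65=1000001 pc2: +4 =720
r66=1000010 pc2: +4 =724
r67=1000011 pc3: +8 =732
r68=1000100 pc2: +4 =736
r69=1000101 pc3: +8 =744
r70=1000110 pc3: +8 =752
r71=1000111 pc4: +16 =768
r72=1001000 pc2: +4 =772
r73=1001001 pc3: +8 =780
r74=1001010 pc3: +8 =788
r75=1001011 pc4: +16 =804
r76=1001100 pc3: +8 =812
r77=1001101 pc4: +16 =828
r78=1001110 pc4: +16 =844
r79=1001111 pc5: +32 =876
r80=1010000 pc2: +4 =880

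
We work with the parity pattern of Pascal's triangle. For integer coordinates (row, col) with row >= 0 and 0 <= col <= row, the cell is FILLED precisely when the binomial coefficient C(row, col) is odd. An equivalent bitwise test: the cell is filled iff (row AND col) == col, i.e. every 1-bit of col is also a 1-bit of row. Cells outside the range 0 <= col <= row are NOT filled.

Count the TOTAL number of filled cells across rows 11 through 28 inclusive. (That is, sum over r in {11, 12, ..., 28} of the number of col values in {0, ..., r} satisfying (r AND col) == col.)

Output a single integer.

Answer: 142

Derivation:
r11=1011 pc3: +8 =8
r12=1100 pc2: +4 =12
r13=1101 pc3: +8 =20
r14=1110 pc3: +8 =28
r15=1111 pc4: +16 =44
r16=10000 pc1: +2 =46
r17=10001 pc2: +4 =50
r18=10010 pc2: +4 =54
r19=10011 pc3: +8 =62
r20=10100 pc2: +4 =66
r21=10101 pc3: +8 =74
r22=10110 pc3: +8 =82
r23=10111 pc4: +16 =98
r24=11000 pc2: +4 =102
r25=11001 pc3: +8 =110
r26=11010 pc3: +8 =118
r27=11011 pc4: +16 =134
r28=11100 pc3: +8 =142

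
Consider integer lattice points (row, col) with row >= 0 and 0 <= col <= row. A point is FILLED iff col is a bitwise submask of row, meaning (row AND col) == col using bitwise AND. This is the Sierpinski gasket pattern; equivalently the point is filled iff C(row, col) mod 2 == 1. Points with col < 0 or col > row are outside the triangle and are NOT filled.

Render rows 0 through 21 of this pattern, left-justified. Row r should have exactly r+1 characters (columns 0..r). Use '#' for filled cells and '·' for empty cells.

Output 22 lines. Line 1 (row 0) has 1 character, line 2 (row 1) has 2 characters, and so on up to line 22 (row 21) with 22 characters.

Answer: #
##
#·#
####
#···#
##··##
#·#·#·#
########
#·······#
##······##
#·#·····#·#
####····####
#···#···#···#
##··##··##··##
#·#·#·#·#·#·#·#
################
#···············#
##··············##
#·#·············#·#
####············####
#···#···········#···#
##··##··········##··##

Derivation:
r0=0: #
r1=1: ##
r2=10: #·#
r3=11: ####
r4=100: #···#
r5=101: ##··##
r6=110: #·#·#·#
r7=111: ########
r8=1000: #·······#
r9=1001: ##······##
r10=1010: #·#·····#·#
r11=1011: ####····####
r12=1100: #···#···#···#
r13=1101: ##··##··##··##
r14=1110: #·#·#·#·#·#·#·#
r15=1111: ################
r16=10000: #···············#
r17=10001: ##··············##
r18=10010: #·#·············#·#
r19=10011: ####············####
r20=10100: #···#···········#···#
r21=10101: ##··##··········##··##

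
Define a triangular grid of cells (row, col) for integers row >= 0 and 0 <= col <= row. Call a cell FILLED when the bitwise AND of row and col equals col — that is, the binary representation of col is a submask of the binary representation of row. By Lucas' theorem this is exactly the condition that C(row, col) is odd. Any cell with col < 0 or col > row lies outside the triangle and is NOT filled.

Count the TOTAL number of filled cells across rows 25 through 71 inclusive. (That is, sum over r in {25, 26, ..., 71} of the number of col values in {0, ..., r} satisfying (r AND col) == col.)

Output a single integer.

r25=11001 pc3: +8 =8
r26=11010 pc3: +8 =16
r27=11011 pc4: +16 =32
r28=11100 pc3: +8 =40
r29=11101 pc4: +16 =56
r30=11110 pc4: +16 =72
r31=11111 pc5: +32 =104
r32=100000 pc1: +2 =106
r33=100001 pc2: +4 =110
r34=100010 pc2: +4 =114
r35=100011 pc3: +8 =122
r36=100100 pc2: +4 =126
r37=100101 pc3: +8 =134
r38=100110 pc3: +8 =142
r39=100111 pc4: +16 =158
r40=101000 pc2: +4 =162
r41=101001 pc3: +8 =170
r42=101010 pc3: +8 =178
r43=101011 pc4: +16 =194
r44=101100 pc3: +8 =202
r45=101101 pc4: +16 =218
r46=101110 pc4: +16 =234
r47=101111 pc5: +32 =266
r48=110000 pc2: +4 =270
r49=110001 pc3: +8 =278
r50=110010 pc3: +8 =286
r51=110011 pc4: +16 =302
r52=110100 pc3: +8 =310
r53=110101 pc4: +16 =326
r54=110110 pc4: +16 =342
r55=110111 pc5: +32 =374
r56=111000 pc3: +8 =382
r57=111001 pc4: +16 =398
r58=111010 pc4: +16 =414
r59=111011 pc5: +32 =446
r60=111100 pc4: +16 =462
r61=111101 pc5: +32 =494
r62=111110 pc5: +32 =526
r63=111111 pc6: +64 =590
r64=1000000 pc1: +2 =592
r65=1000001 pc2: +4 =596
r66=1000010 pc2: +4 =600
r67=1000011 pc3: +8 =608
r68=1000100 pc2: +4 =612
r69=1000101 pc3: +8 =620
r70=1000110 pc3: +8 =628
r71=1000111 pc4: +16 =644

Answer: 644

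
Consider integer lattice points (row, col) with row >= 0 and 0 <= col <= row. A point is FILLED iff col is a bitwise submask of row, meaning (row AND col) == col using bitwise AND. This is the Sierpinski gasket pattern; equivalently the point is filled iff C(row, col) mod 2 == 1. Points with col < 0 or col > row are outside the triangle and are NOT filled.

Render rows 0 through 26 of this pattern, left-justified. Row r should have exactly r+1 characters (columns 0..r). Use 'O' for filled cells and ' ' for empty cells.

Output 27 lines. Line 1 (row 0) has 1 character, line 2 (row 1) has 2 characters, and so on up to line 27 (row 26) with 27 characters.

Answer: O
OO
O O
OOOO
O   O
OO  OO
O O O O
OOOOOOOO
O       O
OO      OO
O O     O O
OOOO    OOOO
O   O   O   O
OO  OO  OO  OO
O O O O O O O O
OOOOOOOOOOOOOOOO
O               O
OO              OO
O O             O O
OOOO            OOOO
O   O           O   O
OO  OO          OO  OO
O O O O         O O O O
OOOOOOOO        OOOOOOOO
O       O       O       O
OO      OO      OO      OO
O O     O O     O O     O O

Derivation:
r0=0: O
r1=1: OO
r2=10: O O
r3=11: OOOO
r4=100: O   O
r5=101: OO  OO
r6=110: O O O O
r7=111: OOOOOOOO
r8=1000: O       O
r9=1001: OO      OO
r10=1010: O O     O O
r11=1011: OOOO    OOOO
r12=1100: O   O   O   O
r13=1101: OO  OO  OO  OO
r14=1110: O O O O O O O O
r15=1111: OOOOOOOOOOOOOOOO
r16=10000: O               O
r17=10001: OO              OO
r18=10010: O O             O O
r19=10011: OOOO            OOOO
r20=10100: O   O           O   O
r21=10101: OO  OO          OO  OO
r22=10110: O O O O         O O O O
r23=10111: OOOOOOOO        OOOOOOOO
r24=11000: O       O       O       O
r25=11001: OO      OO      OO      OO
r26=11010: O O     O O     O O     O O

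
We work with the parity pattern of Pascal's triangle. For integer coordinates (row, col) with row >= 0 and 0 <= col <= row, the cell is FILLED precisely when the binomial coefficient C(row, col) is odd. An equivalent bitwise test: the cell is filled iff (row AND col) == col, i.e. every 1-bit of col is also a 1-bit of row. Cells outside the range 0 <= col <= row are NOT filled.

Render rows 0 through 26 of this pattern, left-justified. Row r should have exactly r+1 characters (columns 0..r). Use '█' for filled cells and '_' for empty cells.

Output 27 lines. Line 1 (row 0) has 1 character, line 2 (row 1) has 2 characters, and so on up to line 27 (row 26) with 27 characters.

r0=0: █
r1=1: ██
r2=10: █_█
r3=11: ████
r4=100: █___█
r5=101: ██__██
r6=110: █_█_█_█
r7=111: ████████
r8=1000: █_______█
r9=1001: ██______██
r10=1010: █_█_____█_█
r11=1011: ████____████
r12=1100: █___█___█___█
r13=1101: ██__██__██__██
r14=1110: █_█_█_█_█_█_█_█
r15=1111: ████████████████
r16=10000: █_______________█
r17=10001: ██______________██
r18=10010: █_█_____________█_█
r19=10011: ████____________████
r20=10100: █___█___________█___█
r21=10101: ██__██__________██__██
r22=10110: █_█_█_█_________█_█_█_█
r23=10111: ████████________████████
r24=11000: █_______█_______█_______█
r25=11001: ██______██______██______██
r26=11010: █_█_____█_█_____█_█_____█_█

Answer: █
██
█_█
████
█___█
██__██
█_█_█_█
████████
█_______█
██______██
█_█_____█_█
████____████
█___█___█___█
██__██__██__██
█_█_█_█_█_█_█_█
████████████████
█_______________█
██______________██
█_█_____________█_█
████____________████
█___█___________█___█
██__██__________██__██
█_█_█_█_________█_█_█_█
████████________████████
█_______█_______█_______█
██______██______██______██
█_█_____█_█_____█_█_____█_█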